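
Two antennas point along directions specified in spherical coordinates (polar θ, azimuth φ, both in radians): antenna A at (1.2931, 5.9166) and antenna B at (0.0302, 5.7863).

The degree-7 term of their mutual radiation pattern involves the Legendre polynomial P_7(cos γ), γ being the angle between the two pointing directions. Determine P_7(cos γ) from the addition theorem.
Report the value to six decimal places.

-0.219772

Expand P_7 via completeness: Σ_{m} conj(Y_{7,m}) at Ω₁ times Y_{7,m} at Ω₂ —
  m=-7: Y*=-0.31913 - 0.20704j  Y=-0.00000 - 0.00000j  product 0.00000 + 0.00000j
  m=-6: Y*=-0.23862 - 0.32816j  Y=-0.00000 + 0.00000j  product 0.00000 + 0.00000j
  m=-5: Y*=0.00180 + 0.00671j  Y=-0.00000 + 0.00000j  product -0.00000 - 0.00000j
  m=-4: Y*=-0.03630 + 0.34622j  Y=-0.00000 + 0.00001j  product -0.00000 - 0.00000j
  m=-3: Y*=-0.05146 + 0.10105j  Y=0.00002 + 0.00024j  product -0.00003 - 0.00001j
  m=-2: Y*=0.22227 - 0.20019j  Y=0.00372 + 0.00572j  product 0.00197 + 0.00053j
  m=-1: Y*=0.14520 - 0.05575j  Y=0.10784 + 0.05848j  product 0.01892 + 0.00248j
  m=+0: Y*=-0.28189 + 0.00000j  Y=1.07864 + 0.00000j  product -0.30406 + 0.00000j
  m=+1: Y*=-0.14520 - 0.05575j  Y=-0.10784 + 0.05848j  product 0.01892 - 0.00248j
  m=+2: Y*=0.22227 + 0.20019j  Y=0.00372 - 0.00572j  product 0.00197 - 0.00053j
  m=+3: Y*=0.05146 + 0.10105j  Y=-0.00002 + 0.00024j  product -0.00003 + 0.00001j
  m=+4: Y*=-0.03630 - 0.34622j  Y=-0.00000 - 0.00001j  product -0.00000 + 0.00000j
  m=+5: Y*=-0.00180 + 0.00671j  Y=0.00000 + 0.00000j  product -0.00000 + 0.00000j
  m=+6: Y*=-0.23862 + 0.32816j  Y=-0.00000 - 0.00000j  product 0.00000 - 0.00000j
  m=+7: Y*=0.31913 - 0.20704j  Y=0.00000 - 0.00000j  product 0.00000 - 0.00000j
Total Σ_m = -0.26233 + 0.00000j. Multiply by 0.837758: -0.21977 + 0.00000j. P_7(cos γ) = -0.219772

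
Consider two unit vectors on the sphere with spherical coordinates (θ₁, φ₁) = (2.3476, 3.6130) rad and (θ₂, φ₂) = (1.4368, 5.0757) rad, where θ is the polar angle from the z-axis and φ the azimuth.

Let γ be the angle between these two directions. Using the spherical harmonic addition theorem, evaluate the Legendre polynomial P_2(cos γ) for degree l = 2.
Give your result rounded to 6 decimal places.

-0.499546

Summing Y*_{l m}(θ₁,φ₁)·Y_{l m}(θ₂,φ₂) over m ∈ [−2, 2]; prefactor 4π/(2·2+1) = 2.513274:
  m=-2: 0.11542 + 0.15898j × -0.28356 + 0.25204j = -0.07280 - 0.01599j  (running Σ = -0.07280 - 0.01599j)
  m=-1: 0.34409 + 0.17540j × 0.03635 + 0.09561j = -0.00426 + 0.03927j  (running Σ = -0.07706 + 0.02329j)
  m=0: 0.14956 + 0.00000j × -0.29850 + 0.00000j = -0.04465 + 0.00000j  (running Σ = -0.12170 + 0.02329j)
  m=1: -0.34409 + 0.17540j × -0.03635 + 0.09561j = -0.00426 - 0.03927j  (running Σ = -0.12597 - 0.01599j)
  m=2: 0.11542 - 0.15898j × -0.28356 - 0.25204j = -0.07280 + 0.01599j  (running Σ = -0.19876 + 0.00000j)
Σ over m = -0.19876 + 0.00000j; ×(4π/5) → -0.49955 + 0.00000j. Real part: -0.499546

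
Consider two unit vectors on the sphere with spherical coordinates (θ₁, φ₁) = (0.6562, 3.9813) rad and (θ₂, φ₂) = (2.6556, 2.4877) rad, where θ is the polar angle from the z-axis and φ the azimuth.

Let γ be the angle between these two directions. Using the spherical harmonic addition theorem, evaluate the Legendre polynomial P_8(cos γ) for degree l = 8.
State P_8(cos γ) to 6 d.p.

Expand P_8 via completeness: Σ_{m} conj(Y_{8,m}) at Ω₁ times Y_{8,m} at Ω₂ —
  term(m=-8) = (0.000009, -0.000007)   from Y*(Ω₁)=(0.008976, 0.004165), Y(Ω₂)=(0.000579, -0.001014)
  term(m=-7) = (0.000234, 0.000390)   from Y*(Ω₁)=(-0.047240, 0.020265), Y(Ω₂)=(-0.001191, -0.008762)
  term(m=-6) = (-0.006130, 0.003061)   from Y*(Ω₁)=(0.052307, -0.154801), Y(Ω₂)=(-0.029758, -0.029543)
  term(m=-5) = (-0.018354, -0.045167)   from Y*(Ω₁)=(0.171777, 0.304338), Y(Ω₂)=(-0.138370, -0.017790)
  term(m=-4) = (0.151030, -0.048177)   from Y*(Ω₁)=(-0.471168, -0.103996), Y(Ω₂)=(-0.284133, 0.164963)
  term(m=-3) = (0.037854, 0.160522)   from Y*(Ω₁)=(0.261458, -0.187634), Y(Ω₂)=(-0.195256, 0.473823)
  term(m=-2) = (0.060321, -0.009388)   from Y*(Ω₁)=(0.016412, -0.150502), Y(Ω₂)=(0.104837, 0.389369)
  term(m=-1) = (-0.004159, -0.053769)   from Y*(Ω₁)=(0.271402, 0.302606), Y(Ω₂)=(-0.105306, -0.080703)
  term(m=+0) = (-0.011353, 0.000000)   from Y*(Ω₁)=(0.024854, -0.000000), Y(Ω₂)=(-0.456793, 0.000000)
  term(m=+1) = (-0.004159, 0.053769)   from Y*(Ω₁)=(-0.271402, 0.302606), Y(Ω₂)=(0.105306, -0.080703)
  term(m=+2) = (0.060321, 0.009388)   from Y*(Ω₁)=(0.016412, 0.150502), Y(Ω₂)=(0.104837, -0.389369)
  term(m=+3) = (0.037854, -0.160522)   from Y*(Ω₁)=(-0.261458, -0.187634), Y(Ω₂)=(0.195256, 0.473823)
  term(m=+4) = (0.151030, 0.048177)   from Y*(Ω₁)=(-0.471168, 0.103996), Y(Ω₂)=(-0.284133, -0.164963)
  term(m=+5) = (-0.018354, 0.045167)   from Y*(Ω₁)=(-0.171777, 0.304338), Y(Ω₂)=(0.138370, -0.017790)
  term(m=+6) = (-0.006130, -0.003061)   from Y*(Ω₁)=(0.052307, 0.154801), Y(Ω₂)=(-0.029758, 0.029543)
  term(m=+7) = (0.000234, -0.000390)   from Y*(Ω₁)=(0.047240, 0.020265), Y(Ω₂)=(0.001191, -0.008762)
  term(m=+8) = (0.000009, 0.000007)   from Y*(Ω₁)=(0.008976, -0.004165), Y(Ω₂)=(0.000579, 0.001014)
Accumulated sum (0.430257, 0.000000); after 4π/(2l+1) scaling, (0.318045, 0.000000) ⇒ P_8 = 0.318045

0.318045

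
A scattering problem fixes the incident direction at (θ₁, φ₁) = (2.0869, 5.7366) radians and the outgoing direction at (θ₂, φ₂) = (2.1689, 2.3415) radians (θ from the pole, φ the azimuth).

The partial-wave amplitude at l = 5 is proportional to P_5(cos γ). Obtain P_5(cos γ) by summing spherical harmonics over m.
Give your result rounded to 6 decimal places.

Addition theorem: P_5(cos γ) = (4π/11) Σ_m Y*_{lm}(Ω₁) Y_{lm}(Ω₂), m = −5…5:
  m=-5: Y*=(-0.211977, -0.091796)  Y=(0.116873, 0.135445)  product (-0.012341, -0.039440)
  m=-4: Y*=(0.239320, 0.338403)  Y=(0.384795, 0.022644)  product (0.084427, 0.135635)
  m=-3: Y*=(-0.018692, -0.270626)  Y=(0.266923, -0.244369)  product (-0.071122, -0.067669)
  m=-2: Y*=(0.078344, -0.151362)  Y=(-0.000935, 0.031813)  product (0.004742, 0.002634)
  m=-1: Y*=(-0.277008, 0.168536)  Y=(0.244825, 0.252128)  product (-0.110311, -0.028580)
  m=+0: Y*=(-0.097476, -0.000000)  Y=(0.056688, 0.000000)  product (-0.005526, -0.000000)
  m=+1: Y*=(0.277008, 0.168536)  Y=(-0.244825, 0.252128)  product (-0.110311, 0.028580)
  m=+2: Y*=(0.078344, 0.151362)  Y=(-0.000935, -0.031813)  product (0.004742, -0.002634)
  m=+3: Y*=(0.018692, -0.270626)  Y=(-0.266923, -0.244369)  product (-0.071122, 0.067669)
  m=+4: Y*=(0.239320, -0.338403)  Y=(0.384795, -0.022644)  product (0.084427, -0.135635)
  m=+5: Y*=(0.211977, -0.091796)  Y=(-0.116873, 0.135445)  product (-0.012341, 0.039440)
Σ over m = (-0.214737, 0.000000); ×(4π/11) → (-0.245315, 0.000000). Real part: -0.245315

-0.245315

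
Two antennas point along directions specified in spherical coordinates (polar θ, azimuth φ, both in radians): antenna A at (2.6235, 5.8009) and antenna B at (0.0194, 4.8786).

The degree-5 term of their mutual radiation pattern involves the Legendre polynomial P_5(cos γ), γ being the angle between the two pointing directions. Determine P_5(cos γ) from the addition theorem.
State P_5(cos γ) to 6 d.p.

0.236966

Summing Y*_{l m}(θ₁,φ₁)·Y_{l m}(θ₂,φ₂) over m ∈ [−5, 5]; prefactor 4π/(2·5+1) = 1.142397:
  [-5]  conj(Y_{5,-5})(Ω₁) = -0.01030 - 0.00922j ; Y_{5,-5}(Ω₂) = 0.00000 + 0.00000j ; Δ = -0.00000 - 0.00000j
  [-4]  conj(Y_{5,-4})(Ω₁) = 0.02690 + 0.07182j ; Y_{5,-4}(Ω₂) = 0.00000 - 0.00000j ; Δ = 0.00000 + 0.00000j
  [-3]  conj(Y_{5,-3})(Ω₁) = 0.03009 - 0.24152j ; Y_{5,-3}(Ω₂) = -0.00001 - 0.00002j ; Δ = -0.00000 + 0.00000j
  [-2]  conj(Y_{5,-2})(Ω₁) = -0.26011 + 0.37516j ; Y_{5,-2}(Ω₂) = -0.00120 + 0.00042j ; Δ = 0.00016 - 0.00056j
  [-1]  conj(Y_{5,-1})(Ω₁) = 0.33671 - 0.17627j ; Y_{5,-1}(Ω₂) = 0.00821 + 0.04896j ; Δ = 0.01139 + 0.01504j
  [+0]  conj(Y_{5,0})(Ω₁) = 0.19758 + 0.00000j ; Y_{5,0}(Ω₂) = 0.93296 + 0.00000j ; Δ = 0.18433 + 0.00000j
  [+1]  conj(Y_{5,1})(Ω₁) = -0.33671 - 0.17627j ; Y_{5,1}(Ω₂) = -0.00821 + 0.04896j ; Δ = 0.01139 - 0.01504j
  [+2]  conj(Y_{5,2})(Ω₁) = -0.26011 - 0.37516j ; Y_{5,2}(Ω₂) = -0.00120 - 0.00042j ; Δ = 0.00016 + 0.00056j
  [+3]  conj(Y_{5,3})(Ω₁) = -0.03009 - 0.24152j ; Y_{5,3}(Ω₂) = 0.00001 - 0.00002j ; Δ = -0.00000 - 0.00000j
  [+4]  conj(Y_{5,4})(Ω₁) = 0.02690 - 0.07182j ; Y_{5,4}(Ω₂) = 0.00000 + 0.00000j ; Δ = 0.00000 - 0.00000j
  [+5]  conj(Y_{5,5})(Ω₁) = 0.01030 - 0.00922j ; Y_{5,5}(Ω₂) = -0.00000 + 0.00000j ; Δ = -0.00000 + 0.00000j
Total Σ_m = 0.20743 - 0.00000j. Multiply by 1.142397: 0.23697 - 0.00000j. P_5(cos γ) = 0.236966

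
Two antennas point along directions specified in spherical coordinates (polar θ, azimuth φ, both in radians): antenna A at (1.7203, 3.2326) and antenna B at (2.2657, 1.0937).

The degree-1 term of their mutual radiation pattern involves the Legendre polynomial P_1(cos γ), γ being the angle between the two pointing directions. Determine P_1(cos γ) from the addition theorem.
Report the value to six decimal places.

-0.313290

Expand P_1 via completeness: Σ_{m} conj(Y_{1,m}) at Ω₁ times Y_{1,m} at Ω₂ —
  [-1]  conj(Y_{1,-1})(Ω₁) = -0.340226-0.031049i ; Y_{1,-1}(Ω₂) = +0.121863-0.235745i ; Δ = -0.048781+0.076423i
  [+0]  conj(Y_{1,0})(Ω₁) = -0.072776-0.000000i ; Y_{1,0}(Ω₂) = -0.312858+0.000000i ; Δ = +0.022769+0.000000i
  [+1]  conj(Y_{1,1})(Ω₁) = +0.340226-0.031049i ; Y_{1,1}(Ω₂) = -0.121863-0.235745i ; Δ = -0.048781-0.076423i
Total Σ_m = -0.074792+0.000000i. Multiply by 4.188790: -0.313290+0.000000i. P_1(cos γ) = -0.313290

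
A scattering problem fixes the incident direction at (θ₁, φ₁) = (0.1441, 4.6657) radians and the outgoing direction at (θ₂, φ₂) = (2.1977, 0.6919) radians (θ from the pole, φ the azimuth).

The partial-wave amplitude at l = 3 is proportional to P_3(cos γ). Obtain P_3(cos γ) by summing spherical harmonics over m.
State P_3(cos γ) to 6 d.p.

Term-by-term m-sum for l=3 (normalisation 4π/7 = 1.795196):
  [-3]  conj(Y_{3,-3})(Ω₁) = (0.000172, 0.001223) ; Y_{3,-3}(Ω₂) = (-0.107195, -0.193953) ; Δ = (0.000219, -0.000165)
  [-2]  conj(Y_{3,-2})(Ω₁) = (-0.020766, 0.001945) ; Y_{3,-2}(Ω₂) = (-0.073101, 0.386354) ; Δ = (0.000767, -0.008165)
  [-1]  conj(Y_{3,-1})(Ω₁) = (-0.008441, -0.180655) ; Y_{3,-1}(Ω₂) = (0.145256, -0.120349) ; Δ = (-0.022968, -0.025225)
  [+0]  conj(Y_{3,0})(Ω₁) = (0.700539, -0.000000) ; Y_{3,0}(Ω₂) = (0.280057, 0.000000) ; Δ = (0.196191, 0.000000)
  [+1]  conj(Y_{3,1})(Ω₁) = (0.008441, -0.180655) ; Y_{3,1}(Ω₂) = (-0.145256, -0.120349) ; Δ = (-0.022968, 0.025225)
  [+2]  conj(Y_{3,2})(Ω₁) = (-0.020766, -0.001945) ; Y_{3,2}(Ω₂) = (-0.073101, -0.386354) ; Δ = (0.000767, 0.008165)
  [+3]  conj(Y_{3,3})(Ω₁) = (-0.000172, 0.001223) ; Y_{3,3}(Ω₂) = (0.107195, -0.193953) ; Δ = (0.000219, 0.000165)
Total Σ_m = (0.152226, -0.000000). Multiply by 1.795196: (0.273276, -0.000000). P_3(cos γ) = 0.273276

0.273276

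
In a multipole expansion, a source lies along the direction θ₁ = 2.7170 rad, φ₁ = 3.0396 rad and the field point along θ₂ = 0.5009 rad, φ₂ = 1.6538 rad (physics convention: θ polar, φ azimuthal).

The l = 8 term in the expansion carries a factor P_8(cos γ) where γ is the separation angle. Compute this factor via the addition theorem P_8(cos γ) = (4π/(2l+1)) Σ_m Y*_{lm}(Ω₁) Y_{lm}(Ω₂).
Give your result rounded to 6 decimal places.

0.151111

Summing Y*_{l m}(θ₁,φ₁)·Y_{l m}(θ₂,φ₂) over m ∈ [−8, 8]; prefactor 4π/(2·8+1) = 0.739198:
  term(m=-8) = (0.000000, -0.000001)   from Y*(Ω₁)=(0.000293, -0.000311), Y(Ω₂)=(0.001148, -0.000898)
  term(m=-7) = (0.000039, 0.000011)   from Y*(Ω₁)=(0.002859, -0.002477), Y(Ω₂)=(0.005846, 0.008902)
  term(m=-6) = (-0.000456, 0.000918)   from Y*(Ω₁)=(0.017248, -0.012105), Y(Ω₂)=(-0.042748, 0.023244)
  term(m=-5) = (-0.010325, -0.007781)   from Y*(Ω₁)=(0.072534, -0.040569), Y(Ω₂)=(-0.062727, -0.142364)
  term(m=-4) = (0.061054, -0.055746)   from Y*(Ω₁)=(0.216622, -0.093628), Y(Ω₂)=(0.331200, -0.114190)
  term(m=-3) = (0.125564, 0.202525)   from Y*(Ω₁)=(0.440297, -0.139089), Y(Ω₂)=(0.127182, 0.500150)
  term(m=-2) = (-0.178720, 0.069317)   from Y*(Ω₁)=(0.518334, -0.107224), Y(Ω₂)=(-0.357176, 0.059845)
  term(m=-1) = (0.003787, 0.020239)   from Y*(Ω₁)=(0.110812, -0.011341), Y(Ω₂)=(0.015325, 0.184210)
  term(m=+0) = (0.202541, 0.000000)   from Y*(Ω₁)=(-0.463830, -0.000000), Y(Ω₂)=(-0.436671, 0.000000)
  term(m=+1) = (0.003787, -0.020239)   from Y*(Ω₁)=(-0.110812, -0.011341), Y(Ω₂)=(-0.015325, 0.184210)
  term(m=+2) = (-0.178720, -0.069317)   from Y*(Ω₁)=(0.518334, 0.107224), Y(Ω₂)=(-0.357176, -0.059845)
  term(m=+3) = (0.125564, -0.202525)   from Y*(Ω₁)=(-0.440297, -0.139089), Y(Ω₂)=(-0.127182, 0.500150)
  term(m=+4) = (0.061054, 0.055746)   from Y*(Ω₁)=(0.216622, 0.093628), Y(Ω₂)=(0.331200, 0.114190)
  term(m=+5) = (-0.010325, 0.007781)   from Y*(Ω₁)=(-0.072534, -0.040569), Y(Ω₂)=(0.062727, -0.142364)
  term(m=+6) = (-0.000456, -0.000918)   from Y*(Ω₁)=(0.017248, 0.012105), Y(Ω₂)=(-0.042748, -0.023244)
  term(m=+7) = (0.000039, -0.000011)   from Y*(Ω₁)=(-0.002859, -0.002477), Y(Ω₂)=(-0.005846, 0.008902)
  term(m=+8) = (0.000000, 0.000001)   from Y*(Ω₁)=(0.000293, 0.000311), Y(Ω₂)=(0.001148, 0.000898)
Total Σ_m = (0.204426, -0.000000). Multiply by 0.739198: (0.151111, -0.000000). P_8(cos γ) = 0.151111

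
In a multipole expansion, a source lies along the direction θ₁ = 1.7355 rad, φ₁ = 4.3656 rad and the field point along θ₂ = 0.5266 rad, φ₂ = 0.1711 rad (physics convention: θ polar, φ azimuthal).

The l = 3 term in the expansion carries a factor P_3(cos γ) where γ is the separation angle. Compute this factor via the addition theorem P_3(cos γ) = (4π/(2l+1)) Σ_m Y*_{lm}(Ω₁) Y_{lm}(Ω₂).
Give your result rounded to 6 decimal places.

Summing Y*_{l m}(θ₁,φ₁)·Y_{l m}(θ₂,φ₂) over m ∈ [−3, 3]; prefactor 4π/(2·3+1) = 1.795196:
  m=-3: Y*=0.34548 + 0.20262j  Y=0.04614 - 0.02601j  product 0.02121 + 0.00036j
  m=-2: Y*=0.12539 - 0.10424j  Y=0.21024 - 0.07489j  product 0.01855 - 0.03131j
  m=-1: Y*=0.09379 + 0.25953j  Y=0.43807 - 0.07569j  product 0.06073 + 0.10659j
  m=+0: Y*=0.17533 + 0.00000j  Y=0.23776 + 0.00000j  product 0.04169 + 0.00000j
  m=+1: Y*=-0.09379 + 0.25953j  Y=-0.43807 - 0.07569j  product 0.06073 - 0.10659j
  m=+2: Y*=0.12539 + 0.10424j  Y=0.21024 + 0.07489j  product 0.01855 + 0.03131j
  m=+3: Y*=-0.34548 + 0.20262j  Y=-0.04614 - 0.02601j  product 0.02121 - 0.00036j
Total Σ_m = 0.24269 - 0.00000j. Multiply by 1.795196: 0.43567 - 0.00000j. P_3(cos γ) = 0.435670

0.435670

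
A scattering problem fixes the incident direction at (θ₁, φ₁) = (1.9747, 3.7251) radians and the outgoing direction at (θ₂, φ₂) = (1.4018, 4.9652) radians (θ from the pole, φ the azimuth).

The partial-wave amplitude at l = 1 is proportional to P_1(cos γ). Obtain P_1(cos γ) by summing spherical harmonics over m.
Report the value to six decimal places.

Summing Y*_{l m}(θ₁,φ₁)·Y_{l m}(θ₂,φ₂) over m ∈ [−1, 1]; prefactor 4π/(2·1+1) = 4.188790:
  [-1]  conj(Y_{1,-1})(Ω₁) = (-0.265127, -0.175035) ; Y_{1,-1}(Ω₂) = (0.085186, 0.329747) ; Δ = (0.035132, -0.102335)
  [+0]  conj(Y_{1,0})(Ω₁) = (-0.192026, -0.000000) ; Y_{1,0}(Ω₂) = (0.082180, 0.000000) ; Δ = (-0.015781, -0.000000)
  [+1]  conj(Y_{1,1})(Ω₁) = (0.265127, -0.175035) ; Y_{1,1}(Ω₂) = (-0.085186, 0.329747) ; Δ = (0.035132, 0.102335)
Total Σ_m = (0.054483, 0.000000). Multiply by 4.188790: (0.228219, 0.000000). P_1(cos γ) = 0.228219

0.228219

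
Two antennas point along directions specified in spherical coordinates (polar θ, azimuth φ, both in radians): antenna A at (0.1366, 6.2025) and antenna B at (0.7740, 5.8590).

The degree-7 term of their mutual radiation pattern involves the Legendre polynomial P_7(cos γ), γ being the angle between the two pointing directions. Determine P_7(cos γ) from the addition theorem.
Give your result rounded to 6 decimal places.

Summing Y*_{l m}(θ₁,φ₁)·Y_{l m}(θ₂,φ₂) over m ∈ [−7, 7]; prefactor 4π/(2·7+1) = 0.837758:
  [-7]  conj(Y_{7,-7})(Ω₁) = (0.000000, -0.000000) ; Y_{7,-7}(Ω₂) = (-0.040167, 0.006990) ; Δ = (-0.000000, 0.000000)
  [-6]  conj(Y_{7,-6})(Ω₁) = (0.000010, -0.000006) ; Y_{7,-6}(Ω₂) = (-0.129118, 0.087669) ; Δ = (-0.000001, 0.000002)
  [-5]  conj(Y_{7,-5})(Ω₁) = (0.000186, -0.000079) ; Y_{7,-5}(Ω₂) = (-0.180806, 0.294816) ; Δ = (-0.000010, 0.000069)
  [-4]  conj(Y_{7,-4})(Ω₁) = (0.002314, -0.000774) ; Y_{7,-4}(Ω₂) = (-0.057413, 0.453444) ; Δ = (0.000218, 0.001094)
  [-3]  conj(Y_{7,-3})(Ω₁) = (0.020605, -0.005087) ; Y_{7,-3}(Ω₂) = (0.073790, 0.240039) ; Δ = (0.002742, 0.004571)
  [-2]  conj(Y_{7,-2})(Ω₁) = (0.127055, -0.020683) ; Y_{7,-2}(Ω₂) = (-0.139358, -0.158116) ; Δ = (-0.020976, -0.017207)
  [-1]  conj(Y_{7,-1})(Ω₁) = (0.487751, -0.039440) ; Y_{7,-1}(Ω₂) = (-0.327198, -0.147763) ; Δ = (-0.165419, -0.059167)
  [+0]  conj(Y_{7,0})(Ω₁) = (0.825042, -0.000000) ; Y_{7,0}(Ω₂) = (0.108802, 0.000000) ; Δ = (0.089766, 0.000000)
  [+1]  conj(Y_{7,1})(Ω₁) = (-0.487751, -0.039440) ; Y_{7,1}(Ω₂) = (0.327198, -0.147763) ; Δ = (-0.165419, 0.059167)
  [+2]  conj(Y_{7,2})(Ω₁) = (0.127055, 0.020683) ; Y_{7,2}(Ω₂) = (-0.139358, 0.158116) ; Δ = (-0.020976, 0.017207)
  [+3]  conj(Y_{7,3})(Ω₁) = (-0.020605, -0.005087) ; Y_{7,3}(Ω₂) = (-0.073790, 0.240039) ; Δ = (0.002742, -0.004571)
  [+4]  conj(Y_{7,4})(Ω₁) = (0.002314, 0.000774) ; Y_{7,4}(Ω₂) = (-0.057413, -0.453444) ; Δ = (0.000218, -0.001094)
  [+5]  conj(Y_{7,5})(Ω₁) = (-0.000186, -0.000079) ; Y_{7,5}(Ω₂) = (0.180806, 0.294816) ; Δ = (-0.000010, -0.000069)
  [+6]  conj(Y_{7,6})(Ω₁) = (0.000010, 0.000006) ; Y_{7,6}(Ω₂) = (-0.129118, -0.087669) ; Δ = (-0.000001, -0.000002)
  [+7]  conj(Y_{7,7})(Ω₁) = (-0.000000, -0.000000) ; Y_{7,7}(Ω₂) = (0.040167, 0.006990) ; Δ = (-0.000000, -0.000000)
Σ over m = (-0.277127, 0.000000); ×(4π/15) → (-0.232166, 0.000000). Real part: -0.232166

-0.232166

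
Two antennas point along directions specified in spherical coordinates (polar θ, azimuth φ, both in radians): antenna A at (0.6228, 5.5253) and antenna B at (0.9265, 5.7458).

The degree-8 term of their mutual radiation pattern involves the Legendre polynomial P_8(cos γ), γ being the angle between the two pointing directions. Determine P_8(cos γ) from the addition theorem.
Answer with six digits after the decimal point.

-0.221457

Expand P_8 via completeness: Σ_{m} conj(Y_{8,m}) at Ω₁ times Y_{8,m} at Ω₂ —
  [-8]  conj(Y_{8,-8})(Ω₁) = +0.006742+0.001508i ; Y_{8,-8}(Ω₂) = -0.034566-0.078816i ; Δ = -0.000114-0.000583i
  [-7]  conj(Y_{8,-7})(Ω₁) = +0.021498+0.031913i ; Y_{8,-7}(Ω₂) = -0.210466-0.150287i ; Δ = +0.000272-0.009948i
  [-6]  conj(Y_{8,-6})(Ω₁) = -0.021677+0.130117i ; Y_{8,-6}(Ω₂) = -0.432262-0.035838i ; Δ = +0.014033-0.055468i
  [-5]  conj(Y_{8,-5})(Ω₁) = -0.245271+0.185619i ; Y_{8,-5}(Ω₂) = -0.345692+0.168982i ; Δ = +0.053422-0.105614i
  [-4]  conj(Y_{8,-4})(Ω₁) = -0.472539-0.052215i ; Y_{8,-4}(Ω₂) = -0.006043+0.009249i ; Δ = +0.003338-0.004055i
  [-3]  conj(Y_{8,-3})(Ω₁) = -0.256857-0.303187i ; Y_{8,-3}(Ω₂) = +0.014457-0.349343i ; Δ = -0.109630+0.085348i
  [-2]  conj(Y_{8,-2})(Ω₁) = -0.002455+0.044569i ; Y_{8,-2}(Ω₂) = -0.097340-0.179876i ; Δ = +0.008256-0.003897i
  [-1]  conj(Y_{8,-1})(Ω₁) = -0.301817+0.285650i ; Y_{8,-1}(Ω₂) = +0.228548+0.136187i ; Δ = -0.107882+0.024181i
  [+0]  conj(Y_{8,0})(Ω₁) = -0.092378-0.000000i ; Y_{8,0}(Ω₂) = +0.248773+0.000000i ; Δ = -0.022981-0.000000i
  [+1]  conj(Y_{8,1})(Ω₁) = +0.301817+0.285650i ; Y_{8,1}(Ω₂) = -0.228548+0.136187i ; Δ = -0.107882-0.024181i
  [+2]  conj(Y_{8,2})(Ω₁) = -0.002455-0.044569i ; Y_{8,2}(Ω₂) = -0.097340+0.179876i ; Δ = +0.008256+0.003897i
  [+3]  conj(Y_{8,3})(Ω₁) = +0.256857-0.303187i ; Y_{8,3}(Ω₂) = -0.014457-0.349343i ; Δ = -0.109630-0.085348i
  [+4]  conj(Y_{8,4})(Ω₁) = -0.472539+0.052215i ; Y_{8,4}(Ω₂) = -0.006043-0.009249i ; Δ = +0.003338+0.004055i
  [+5]  conj(Y_{8,5})(Ω₁) = +0.245271+0.185619i ; Y_{8,5}(Ω₂) = +0.345692+0.168982i ; Δ = +0.053422+0.105614i
  [+6]  conj(Y_{8,6})(Ω₁) = -0.021677-0.130117i ; Y_{8,6}(Ω₂) = -0.432262+0.035838i ; Δ = +0.014033+0.055468i
  [+7]  conj(Y_{8,7})(Ω₁) = -0.021498+0.031913i ; Y_{8,7}(Ω₂) = +0.210466-0.150287i ; Δ = +0.000272+0.009948i
  [+8]  conj(Y_{8,8})(Ω₁) = +0.006742-0.001508i ; Y_{8,8}(Ω₂) = -0.034566+0.078816i ; Δ = -0.000114+0.000583i
Σ over m = -0.299590-0.000000i; ×(4π/17) → -0.221457-0.000000i. Real part: -0.221457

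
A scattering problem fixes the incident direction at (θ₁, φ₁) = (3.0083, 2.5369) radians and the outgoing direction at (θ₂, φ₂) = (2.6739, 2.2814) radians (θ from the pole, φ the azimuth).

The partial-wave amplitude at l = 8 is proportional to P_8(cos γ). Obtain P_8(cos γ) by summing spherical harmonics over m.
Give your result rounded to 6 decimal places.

-0.224224

Expand P_8 via completeness: Σ_{m} conj(Y_{8,m}) at Ω₁ times Y_{8,m} at Ω₂ —
  m=-8: Y*=0.00000 + 0.00000j  Y=0.00073 + 0.00050j  product -0.00000 + 0.00000j
  m=-7: Y*=-0.00000 + 0.00000j  Y=0.00673 - 0.00180j  product -0.00000 + 0.00000j
  m=-6: Y*=-0.00003 + 0.00001j  Y=0.01502 - 0.03118j  product 0.00000 + 0.00000j
  m=-5: Y*=-0.00039 - 0.00005j  Y=-0.04839 - 0.11090j  product 0.00001 + 0.00005j
  m=-4: Y*=-0.00302 - 0.00267j  Y=-0.28774 - 0.08875j  product 0.00063 + 0.00104j
  m=-3: Y*=-0.00739 - 0.02977j  Y=-0.42598 + 0.26767j  product 0.01112 + 0.01070j
  m=-2: Y*=0.05838 - 0.15443j  Y=-0.06685 + 0.44356j  product 0.06460 + 0.03622j
  m=-1: Y*=0.45976 - 0.31772j  Y=-0.04168 - 0.04843j  product -0.03455 - 0.00903j
  m=+0: Y*=0.81960 + 0.00000j  Y=-0.47212 + 0.00000j  product -0.38694 + 0.00000j
  m=+1: Y*=-0.45976 - 0.31772j  Y=0.04168 - 0.04843j  product -0.03455 + 0.00903j
  m=+2: Y*=0.05838 + 0.15443j  Y=-0.06685 - 0.44356j  product 0.06460 - 0.03622j
  m=+3: Y*=0.00739 - 0.02977j  Y=0.42598 + 0.26767j  product 0.01112 - 0.01070j
  m=+4: Y*=-0.00302 + 0.00267j  Y=-0.28774 + 0.08875j  product 0.00063 - 0.00104j
  m=+5: Y*=0.00039 - 0.00005j  Y=0.04839 - 0.11090j  product 0.00001 - 0.00005j
  m=+6: Y*=-0.00003 - 0.00001j  Y=0.01502 + 0.03118j  product 0.00000 - 0.00000j
  m=+7: Y*=0.00000 + 0.00000j  Y=-0.00673 - 0.00180j  product -0.00000 - 0.00000j
  m=+8: Y*=0.00000 - 0.00000j  Y=0.00073 - 0.00050j  product -0.00000 - 0.00000j
Total Σ_m = -0.30333 - 0.00000j. Multiply by 0.739198: -0.22422 - 0.00000j. P_8(cos γ) = -0.224224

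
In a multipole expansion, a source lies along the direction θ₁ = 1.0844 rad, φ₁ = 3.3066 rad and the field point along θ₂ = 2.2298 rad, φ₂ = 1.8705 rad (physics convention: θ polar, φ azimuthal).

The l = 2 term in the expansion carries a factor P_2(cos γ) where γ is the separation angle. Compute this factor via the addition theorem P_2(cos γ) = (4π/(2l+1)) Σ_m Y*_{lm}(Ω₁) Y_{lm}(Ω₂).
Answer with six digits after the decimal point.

-0.444489

Summing Y*_{l m}(θ₁,φ₁)·Y_{l m}(θ₂,φ₂) over m ∈ [−2, 2]; prefactor 4π/(2·2+1) = 2.513274:
  m=-2: Y*=(0.285582, 0.097824)  Y=(-0.199351, 0.136210)  product (-0.070256, 0.019398)
  m=-1: Y*=(-0.314904, -0.052438)  Y=(0.110418, 0.357327)  product (-0.016034, -0.118314)
  m=+0: Y*=(-0.108649, -0.000000)  Y=(0.039374, 0.000000)  product (-0.004278, -0.000000)
  m=+1: Y*=(0.314904, -0.052438)  Y=(-0.110418, 0.357327)  product (-0.016034, 0.118314)
  m=+2: Y*=(0.285582, -0.097824)  Y=(-0.199351, -0.136210)  product (-0.070256, -0.019398)
Σ over m = (-0.176857, -0.000000); ×(4π/5) → (-0.444489, -0.000000). Real part: -0.444489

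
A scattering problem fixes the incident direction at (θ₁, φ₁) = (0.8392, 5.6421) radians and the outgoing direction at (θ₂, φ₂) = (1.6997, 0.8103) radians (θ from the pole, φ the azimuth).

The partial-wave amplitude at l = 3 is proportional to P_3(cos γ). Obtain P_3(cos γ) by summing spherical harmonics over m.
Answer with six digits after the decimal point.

Summing Y*_{l m}(θ₁,φ₁)·Y_{l m}(θ₂,φ₂) over m ∈ [−3, 3]; prefactor 4π/(2·3+1) = 1.795196:
  m=-3: (-0.059341, -0.161334) × (-0.308413, -0.265461) = (-0.024526, 0.065510)  (running Σ = (-0.024526, 0.065510))
  m=-2: (0.107602, -0.362398) × (0.006432, 0.129042) = (0.047457, 0.011554)  (running Σ = (0.022931, 0.077064))
  m=-1: (0.237353, -0.177120) × (-0.202662, 0.213015) = (-0.010373, 0.086455)  (running Σ = (0.012557, 0.163520))
  m=0: (-0.191587, -0.000000) × (0.139949, 0.000000) = (-0.026812, -0.000000)  (running Σ = (-0.014255, 0.163520))
  m=1: (-0.237353, -0.177120) × (0.202662, 0.213015) = (-0.010373, -0.086455)  (running Σ = (-0.024628, 0.077064))
  m=2: (0.107602, 0.362398) × (0.006432, -0.129042) = (0.047457, -0.011554)  (running Σ = (0.022829, 0.065510))
  m=3: (0.059341, -0.161334) × (0.308413, -0.265461) = (-0.024526, -0.065510)  (running Σ = (-0.001697, -0.000000))
Total Σ_m = (-0.001697, -0.000000). Multiply by 1.795196: (-0.003047, -0.000000). P_3(cos γ) = -0.003047

-0.003047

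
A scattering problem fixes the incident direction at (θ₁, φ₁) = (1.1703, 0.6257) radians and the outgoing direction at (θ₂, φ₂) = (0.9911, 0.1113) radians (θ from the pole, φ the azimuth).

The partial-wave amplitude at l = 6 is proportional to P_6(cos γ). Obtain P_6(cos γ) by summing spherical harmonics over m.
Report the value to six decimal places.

-0.315914

Addition theorem: P_6(cos γ) = (4π/13) Σ_m Y*_{lm}(Ω₁) Y_{lm}(Ω₂), m = −6…6:
  [-6]  conj(Y_{6,-6})(Ω₁) = (-0.241013, -0.169385) ; Y_{6,-6}(Ω₂) = (0.130075, -0.102587) ; Δ = (-0.048726, 0.002692)
  [-5]  conj(Y_{6,-5})(Ω₁) = (-0.432004, 0.005656) ; Y_{6,-5}(Ω₂) = (0.319036, -0.198467) ; Δ = (-0.136702, 0.087543)
  [-4]  conj(Y_{6,-4})(Ω₁) = (-0.138419, 0.102800) ; Y_{6,-4}(Ω₂) = (0.362935, -0.173174) ; Δ = (-0.032435, 0.061280)
  [-3]  conj(Y_{6,-3})(Ω₁) = (0.079412, -0.251100) ; Y_{6,-3}(Ω₂) = (0.059335, -0.020583) ; Δ = (-0.000456, -0.016534)
  [-2]  conj(Y_{6,-2})(Ω₁) = (-0.084431, -0.255295) ; Y_{6,-2}(Ω₂) = (-0.317933, 0.071964) ; Δ = (0.045216, 0.075091)
  [-1]  conj(Y_{6,-1})(Ω₁) = (0.144150, 0.104156) ; Y_{6,-1}(Ω₂) = (-0.193360, 0.021610) ; Δ = (-0.030124, -0.017024)
  [+0]  conj(Y_{6,0})(Ω₁) = (0.285651, -0.000000) ; Y_{6,0}(Ω₂) = (0.278807, 0.000000) ; Δ = (0.079641, 0.000000)
  [+1]  conj(Y_{6,1})(Ω₁) = (-0.144150, 0.104156) ; Y_{6,1}(Ω₂) = (0.193360, 0.021610) ; Δ = (-0.030124, 0.017024)
  [+2]  conj(Y_{6,2})(Ω₁) = (-0.084431, 0.255295) ; Y_{6,2}(Ω₂) = (-0.317933, -0.071964) ; Δ = (0.045216, -0.075091)
  [+3]  conj(Y_{6,3})(Ω₁) = (-0.079412, -0.251100) ; Y_{6,3}(Ω₂) = (-0.059335, -0.020583) ; Δ = (-0.000456, 0.016534)
  [+4]  conj(Y_{6,4})(Ω₁) = (-0.138419, -0.102800) ; Y_{6,4}(Ω₂) = (0.362935, 0.173174) ; Δ = (-0.032435, -0.061280)
  [+5]  conj(Y_{6,5})(Ω₁) = (0.432004, 0.005656) ; Y_{6,5}(Ω₂) = (-0.319036, -0.198467) ; Δ = (-0.136702, -0.087543)
  [+6]  conj(Y_{6,6})(Ω₁) = (-0.241013, 0.169385) ; Y_{6,6}(Ω₂) = (0.130075, 0.102587) ; Δ = (-0.048726, -0.002692)
Accumulated sum (-0.326815, -0.000000); after 4π/(2l+1) scaling, (-0.315914, -0.000000) ⇒ P_6 = -0.315914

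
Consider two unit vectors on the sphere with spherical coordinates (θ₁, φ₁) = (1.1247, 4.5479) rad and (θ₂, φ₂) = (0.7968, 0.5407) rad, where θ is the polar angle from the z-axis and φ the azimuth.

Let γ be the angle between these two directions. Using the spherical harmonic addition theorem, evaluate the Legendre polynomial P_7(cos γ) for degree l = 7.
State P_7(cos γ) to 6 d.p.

0.224756

Summing Y*_{l m}(θ₁,φ₁)·Y_{l m}(θ₂,φ₂) over m ∈ [−7, 7]; prefactor 4π/(2·7+1) = 0.837758:
  term(m=-7) = (-0.011340, 0.002583)   from Y*(Ω₁)=(0.222101, 0.099017), Y(Ω₂)=(-0.038267, 0.028689)
  term(m=-6) = (0.035232, -0.067468)   from Y*(Ω₁)=(-0.239874, 0.363059), Y(Ω₂)=(-0.173996, 0.017916)
  term(m=-5) = (0.042872, 0.105996)   from Y*(Ω₁)=(-0.228139, -0.211832), Y(Ω₂)=(-0.332585, -0.155800)
  term(m=-4) = (0.051912, 0.017251)   from Y*(Ω₁)=(-0.096259, 0.074392), Y(Ω₂)=(-0.250923, -0.373142)
  term(m=-3) = (-0.059532, 0.036072)   from Y*(Ω₁)=(-0.166627, -0.309801), Y(Ω₂)=(-0.010147, -0.197619)
  term(m=-2) = (-0.001178, 0.007283)   from Y*(Ω₁)=(0.027093, -0.009249), Y(Ω₂)=(-0.121144, 0.227452)
  term(m=-1) = (0.070277, 0.082562)   from Y*(Ω₁)=(-0.054207, -0.326569), Y(Ω₂)=(-0.280800, 0.168587)
  term(m=+0) = (0.011796, 0.000000)   from Y*(Ω₁)=(0.070425, -0.000000), Y(Ω₂)=(0.167498, 0.000000)
  term(m=+1) = (0.070277, -0.082562)   from Y*(Ω₁)=(0.054207, -0.326569), Y(Ω₂)=(0.280800, 0.168587)
  term(m=+2) = (-0.001178, -0.007283)   from Y*(Ω₁)=(0.027093, 0.009249), Y(Ω₂)=(-0.121144, -0.227452)
  term(m=+3) = (-0.059532, -0.036072)   from Y*(Ω₁)=(0.166627, -0.309801), Y(Ω₂)=(0.010147, -0.197619)
  term(m=+4) = (0.051912, -0.017251)   from Y*(Ω₁)=(-0.096259, -0.074392), Y(Ω₂)=(-0.250923, 0.373142)
  term(m=+5) = (0.042872, -0.105996)   from Y*(Ω₁)=(0.228139, -0.211832), Y(Ω₂)=(0.332585, -0.155800)
  term(m=+6) = (0.035232, 0.067468)   from Y*(Ω₁)=(-0.239874, -0.363059), Y(Ω₂)=(-0.173996, -0.017916)
  term(m=+7) = (-0.011340, -0.002583)   from Y*(Ω₁)=(-0.222101, 0.099017), Y(Ω₂)=(0.038267, 0.028689)
Σ over m = (0.268283, 0.000000); ×(4π/15) → (0.224756, 0.000000). Real part: 0.224756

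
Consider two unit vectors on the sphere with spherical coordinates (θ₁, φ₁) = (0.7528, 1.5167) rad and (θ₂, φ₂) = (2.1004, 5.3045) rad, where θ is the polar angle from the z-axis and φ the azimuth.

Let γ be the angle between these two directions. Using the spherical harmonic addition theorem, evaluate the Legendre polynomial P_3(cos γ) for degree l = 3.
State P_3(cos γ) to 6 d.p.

-0.220765

Addition theorem: P_3(cos γ) = (4π/7) Σ_m Y*_{lm}(Ω₁) Y_{lm}(Ω₂), m = −3…3:
  m=-3: Y*=-0.021544-0.131581i  Y=-0.262527+0.054732i  product +0.012857+0.033364i
  m=-2: Y*=-0.346577+0.037644i  Y=+0.144974-0.356154i  product -0.036838+0.128892i
  m=-1: Y*=+0.019866+0.366880i  Y=+0.042977+0.063895i  product -0.022588+0.017037i
  m=+0: Y*=-0.091811-0.000000i  Y=+0.325001+0.000000i  product -0.029839-0.000000i
  m=+1: Y*=-0.019866+0.366880i  Y=-0.042977+0.063895i  product -0.022588-0.017037i
  m=+2: Y*=-0.346577-0.037644i  Y=+0.144974+0.356154i  product -0.036838-0.128892i
  m=+3: Y*=+0.021544-0.131581i  Y=+0.262527+0.054732i  product +0.012857-0.033364i
Total Σ_m = -0.122975-0.000000i. Multiply by 1.795196: -0.220765-0.000000i. P_3(cos γ) = -0.220765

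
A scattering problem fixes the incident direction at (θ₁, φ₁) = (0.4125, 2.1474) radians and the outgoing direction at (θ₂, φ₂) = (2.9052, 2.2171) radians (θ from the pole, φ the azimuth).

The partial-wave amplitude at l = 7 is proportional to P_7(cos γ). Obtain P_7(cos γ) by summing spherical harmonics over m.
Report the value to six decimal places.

0.227820

Expand P_7 via completeness: Σ_{m} conj(Y_{7,m}) at Ω₁ times Y_{7,m} at Ω₂ —
  [-7]  conj(Y_{7,-7})(Ω₁) = (-0.000649, 0.000521) ; Y_{7,-7}(Ω₂) = (-0.000019, -0.000004) ; Δ = (0.000000, -0.000000)
  [-6]  conj(Y_{7,-6})(Ω₁) = (0.006759, 0.002225) ; Y_{7,-6}(Ω₂) = (-0.000222, 0.000202) ; Δ = (-0.000002, 0.000001)
  [-5]  conj(Y_{7,-5})(Ω₁) = (-0.009629, -0.036407) ; Y_{7,-5}(Ω₂) = (0.000262, 0.002906) ; Δ = (0.000103, -0.000038)
  [-4]  conj(Y_{7,-4})(Ω₁) = (-0.092188, 0.101856) ; Y_{7,-4}(Ω₂) = (0.016926, 0.010527) ; Δ = (-0.002633, 0.000754)
  [-3]  conj(Y_{7,-3})(Ω₁) = (0.340209, 0.054559) ; Y_{7,-3}(Ω₂) = (0.090644, -0.034961) ; Δ = (0.032745, -0.006949)
  [-2]  conj(Y_{7,-2})(Ω₁) = (-0.218688, -0.492891) ; Y_{7,-2}(Ω₂) = (0.088841, -0.311072) ; Δ = (-0.172753, 0.024239)
  [-1]  conj(Y_{7,-1})(Ω₁) = (-0.184917, 0.284346) ; Y_{7,-1}(Ω₂) = (-0.383939, -0.508941) ; Δ = (0.215712, -0.015060)
  [+0]  conj(Y_{7,0})(Ω₁) = (-0.322358, -0.000000) ; Y_{7,0}(Ω₂) = (-0.389610, 0.000000) ; Δ = (0.125594, 0.000000)
  [+1]  conj(Y_{7,1})(Ω₁) = (0.184917, 0.284346) ; Y_{7,1}(Ω₂) = (0.383939, -0.508941) ; Δ = (0.215712, 0.015060)
  [+2]  conj(Y_{7,2})(Ω₁) = (-0.218688, 0.492891) ; Y_{7,2}(Ω₂) = (0.088841, 0.311072) ; Δ = (-0.172753, -0.024239)
  [+3]  conj(Y_{7,3})(Ω₁) = (-0.340209, 0.054559) ; Y_{7,3}(Ω₂) = (-0.090644, -0.034961) ; Δ = (0.032745, 0.006949)
  [+4]  conj(Y_{7,4})(Ω₁) = (-0.092188, -0.101856) ; Y_{7,4}(Ω₂) = (0.016926, -0.010527) ; Δ = (-0.002633, -0.000754)
  [+5]  conj(Y_{7,5})(Ω₁) = (0.009629, -0.036407) ; Y_{7,5}(Ω₂) = (-0.000262, 0.002906) ; Δ = (0.000103, 0.000038)
  [+6]  conj(Y_{7,6})(Ω₁) = (0.006759, -0.002225) ; Y_{7,6}(Ω₂) = (-0.000222, -0.000202) ; Δ = (-0.000002, -0.000001)
  [+7]  conj(Y_{7,7})(Ω₁) = (0.000649, 0.000521) ; Y_{7,7}(Ω₂) = (0.000019, -0.000004) ; Δ = (0.000000, 0.000000)
Accumulated sum (0.271940, -0.000000); after 4π/(2l+1) scaling, (0.227820, -0.000000) ⇒ P_7 = 0.227820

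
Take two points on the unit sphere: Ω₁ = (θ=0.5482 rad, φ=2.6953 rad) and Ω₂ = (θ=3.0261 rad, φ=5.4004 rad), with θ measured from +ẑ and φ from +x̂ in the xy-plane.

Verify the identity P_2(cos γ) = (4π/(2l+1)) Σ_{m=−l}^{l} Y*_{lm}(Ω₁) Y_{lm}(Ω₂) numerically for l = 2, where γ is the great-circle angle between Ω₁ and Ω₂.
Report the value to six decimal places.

Expand P_2 via completeness: Σ_{m} conj(Y_{2,m}) at Ω₁ times Y_{2,m} at Ω₂ —
  [-2]  conj(Y_{2,-2})(Ω₁) = +0.065822-0.081694i ; Y_{2,-2}(Ω₂) = -0.000993+0.005032i ; Δ = +0.000346+0.000412i
  [-1]  conj(Y_{2,-1})(Ω₁) = -0.309961+0.148314i ; Y_{2,-1}(Ω₂) = -0.056155-0.068315i ; Δ = +0.027538+0.012846i
  [+0]  conj(Y_{2,0})(Ω₁) = +0.373803-0.000000i ; Y_{2,0}(Ω₂) = +0.618219+0.000000i ; Δ = +0.231092+0.000000i
  [+1]  conj(Y_{2,1})(Ω₁) = +0.309961+0.148314i ; Y_{2,1}(Ω₂) = +0.056155-0.068315i ; Δ = +0.027538-0.012846i
  [+2]  conj(Y_{2,2})(Ω₁) = +0.065822+0.081694i ; Y_{2,2}(Ω₂) = -0.000993-0.005032i ; Δ = +0.000346-0.000412i
Total Σ_m = +0.286859-0.000000i. Multiply by 2.513274: +0.720955-0.000000i. P_2(cos γ) = 0.720955

0.720955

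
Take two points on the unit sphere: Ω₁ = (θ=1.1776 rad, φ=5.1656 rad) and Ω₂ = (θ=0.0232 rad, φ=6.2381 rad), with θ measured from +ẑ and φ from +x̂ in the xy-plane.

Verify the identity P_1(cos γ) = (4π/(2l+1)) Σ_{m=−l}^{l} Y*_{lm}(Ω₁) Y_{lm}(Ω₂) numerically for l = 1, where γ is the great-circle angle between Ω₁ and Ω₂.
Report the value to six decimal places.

0.393281

Expand P_1 via completeness: Σ_{m} conj(Y_{1,m}) at Ω₁ times Y_{1,m} at Ω₂ —
  m=-1: Y*=0.13973 - 0.28691j  Y=0.00801 + 0.00036j  product 0.00122 - 0.00225j
  m=+0: Y*=0.18720 + 0.00000j  Y=0.48847 + 0.00000j  product 0.09144 + 0.00000j
  m=+1: Y*=-0.13973 - 0.28691j  Y=-0.00801 + 0.00036j  product 0.00122 + 0.00225j
Total Σ_m = 0.09389 + 0.00000j. Multiply by 4.188790: 0.39328 + 0.00000j. P_1(cos γ) = 0.393281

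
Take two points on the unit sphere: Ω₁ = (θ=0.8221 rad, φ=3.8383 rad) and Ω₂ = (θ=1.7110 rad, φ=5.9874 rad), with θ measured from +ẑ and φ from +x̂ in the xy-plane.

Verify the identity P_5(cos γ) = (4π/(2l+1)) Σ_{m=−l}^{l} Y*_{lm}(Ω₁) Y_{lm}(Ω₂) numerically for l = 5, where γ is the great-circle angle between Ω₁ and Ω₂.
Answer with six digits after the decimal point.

Expand P_5 via completeness: Σ_{m} conj(Y_{5,m}) at Ω₁ times Y_{5,m} at Ω₂ —
  m=-5: 0.09226 + 0.03284j × 0.04053 + 0.43994j = -0.01071 + 0.04192j  (running Σ = -0.01071 + 0.04192j)
  m=-4: -0.26982 + 0.09995j × -0.07454 - 0.18254j = 0.03836 + 0.04180j  (running Σ = 0.02765 + 0.08372j)
  m=-3: 0.21397 - 0.37430j × -0.17481 - 0.21466j = -0.11775 + 0.01950j  (running Σ = -0.09010 + 0.10322j)
  m=-2: 0.04260 + 0.23766j × 0.18146 + 0.12191j = -0.02124 + 0.04832j  (running Σ = -0.11134 + 0.15154j)
  m=-1: 0.17607 + 0.14732j × 0.22286 + 0.06791j = 0.02923 + 0.04479j  (running Σ = -0.08211 + 0.19633j)
  m=0: -0.31115 + 0.00000j × -0.22320 + 0.00000j = 0.06945 + 0.00000j  (running Σ = -0.01266 + 0.19633j)
  m=1: -0.17607 + 0.14732j × -0.22286 + 0.06791j = 0.02923 - 0.04479j  (running Σ = 0.01658 + 0.15154j)
  m=2: 0.04260 - 0.23766j × 0.18146 - 0.12191j = -0.02124 - 0.04832j  (running Σ = -0.00467 + 0.10322j)
  m=3: -0.21397 - 0.37430j × 0.17481 - 0.21466j = -0.11775 - 0.01950j  (running Σ = -0.12242 + 0.08372j)
  m=4: -0.26982 - 0.09995j × -0.07454 + 0.18254j = 0.03836 - 0.04180j  (running Σ = -0.08406 + 0.04192j)
  m=5: -0.09226 + 0.03284j × -0.04053 + 0.43994j = -0.01071 - 0.04192j  (running Σ = -0.09477 + 0.00000j)
Total Σ_m = -0.09477 + 0.00000j. Multiply by 1.142397: -0.10826 + 0.00000j. P_5(cos γ) = -0.108260

-0.108260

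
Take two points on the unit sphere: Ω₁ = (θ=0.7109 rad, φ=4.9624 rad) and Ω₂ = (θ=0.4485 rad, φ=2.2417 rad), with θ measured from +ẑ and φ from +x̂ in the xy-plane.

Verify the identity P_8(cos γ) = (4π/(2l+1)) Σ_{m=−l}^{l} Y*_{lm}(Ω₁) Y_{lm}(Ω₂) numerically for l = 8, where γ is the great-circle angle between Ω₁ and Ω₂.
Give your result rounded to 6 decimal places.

Term-by-term m-sum for l=8 (normalisation 4π/17 = 0.739198):
  m=-8: -0.007051+0.015402i × +0.000392+0.000511i = -0.000011+0.000002i  (running Σ = -0.000011+0.000002i)
  m=-7: -0.077427-0.014032i × -0.005354-0.000086i = +0.000413+0.000082i  (running Σ = +0.000403+0.000084i)
  m=-6: -0.015633-0.220650i × +0.017740-0.021627i = -0.005049-0.003576i  (running Σ = -0.004647-0.003492i)
  m=-5: +0.388290-0.128995i × +0.021789+0.100779i = +0.021460+0.036321i  (running Σ = +0.016814+0.032829i)
  m=-4: +0.248591+0.387195i × -0.243968-0.120260i = -0.014084-0.124359i  (running Σ = +0.002729-0.091530i)
  m=-3: -0.116545+0.125094i × +0.440932-0.208615i = -0.025292+0.079471i  (running Σ = -0.022563-0.012059i)
  m=-2: +0.256316+0.140033i × -0.111071+0.476544i = -0.095201+0.106592i  (running Σ = -0.117764+0.094533i)
  m=-1: -0.081196+0.317975i × -0.007770-0.009790i = +0.003744-0.001676i  (running Σ = -0.114020+0.092857i)
  m=0: +0.198158-0.000000i × -0.476350+0.000000i = -0.094393+0.000000i  (running Σ = -0.208413+0.092857i)
  m=1: +0.081196+0.317975i × +0.007770-0.009790i = +0.003744+0.001676i  (running Σ = -0.204669+0.094533i)
  m=2: +0.256316-0.140033i × -0.111071-0.476544i = -0.095201-0.106592i  (running Σ = -0.299870-0.012059i)
  m=3: +0.116545+0.125094i × -0.440932-0.208615i = -0.025292-0.079471i  (running Σ = -0.325162-0.091530i)
  m=4: +0.248591-0.387195i × -0.243968+0.120260i = -0.014084+0.124359i  (running Σ = -0.339247+0.032829i)
  m=5: -0.388290-0.128995i × -0.021789+0.100779i = +0.021460-0.036321i  (running Σ = -0.317786-0.003492i)
  m=6: -0.015633+0.220650i × +0.017740+0.021627i = -0.005049+0.003576i  (running Σ = -0.322836+0.000084i)
  m=7: +0.077427-0.014032i × +0.005354-0.000086i = +0.000413-0.000082i  (running Σ = -0.322422+0.000002i)
  m=8: -0.007051-0.015402i × +0.000392-0.000511i = -0.000011-0.000002i  (running Σ = -0.322433-0.000000i)
Accumulated sum -0.322433-0.000000i; after 4π/(2l+1) scaling, -0.238342-0.000000i ⇒ P_8 = -0.238342

-0.238342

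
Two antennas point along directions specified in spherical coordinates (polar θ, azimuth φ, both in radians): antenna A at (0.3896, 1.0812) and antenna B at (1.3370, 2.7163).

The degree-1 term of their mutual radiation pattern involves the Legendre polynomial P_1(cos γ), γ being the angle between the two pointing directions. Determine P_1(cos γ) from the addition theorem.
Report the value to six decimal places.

Summing Y*_{l m}(θ₁,φ₁)·Y_{l m}(θ₂,φ₂) over m ∈ [−1, 1]; prefactor 4π/(2·1+1) = 4.188790:
  term(m=-1) = -0.002834-0.044013i   from Y*(Ω₁)=+0.061711+0.115809i, Y(Ω₂)=-0.306155-0.138668i
  term(m=+0) = +0.051163+0.000000i   from Y*(Ω₁)=+0.451987-0.000000i, Y(Ω₂)=+0.113196+0.000000i
  term(m=+1) = -0.002834+0.044013i   from Y*(Ω₁)=-0.061711+0.115809i, Y(Ω₂)=+0.306155-0.138668i
Σ over m = +0.045495+0.000000i; ×(4π/3) → +0.190568+0.000000i. Real part: 0.190568

0.190568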